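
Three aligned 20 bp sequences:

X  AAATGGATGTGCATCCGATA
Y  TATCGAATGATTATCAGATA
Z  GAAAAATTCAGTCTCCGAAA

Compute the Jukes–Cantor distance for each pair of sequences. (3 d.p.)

X–Y: 8/20 sites differ → p = 0.4, d = −0.75 ln(1 − 0.533333) = 0.571605 ≈ 0.572.
X–Z: 10/20 sites differ → p = 0.5, d = −0.75 ln(1 − 0.666667) = 0.823960 ≈ 0.824.
Y–Z: 10/20 sites differ → p = 0.5, d = −0.75 ln(1 − 0.666667) = 0.823960 ≈ 0.824.

d(X,Y) = 0.572, d(X,Z) = 0.824, d(Y,Z) = 0.824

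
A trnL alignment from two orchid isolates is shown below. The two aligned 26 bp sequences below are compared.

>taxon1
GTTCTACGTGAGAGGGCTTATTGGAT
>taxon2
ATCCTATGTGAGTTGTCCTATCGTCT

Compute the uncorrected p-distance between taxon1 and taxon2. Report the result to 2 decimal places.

0.38

The sequences differ at 10 of 26 positions (sites 1, 3, 7, 13, 14, 16, 18, 22, 24, 25).
p = 10/26 = 0.384615… ≈ 0.38 (to 2 d.p.).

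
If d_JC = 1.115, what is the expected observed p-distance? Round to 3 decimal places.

0.580

p = (3/4)(1 − e^(−4d/3)) = 0.75 × (1 − e^(-1.486667)) = 0.75 × (1 − 0.226125) = 0.580406.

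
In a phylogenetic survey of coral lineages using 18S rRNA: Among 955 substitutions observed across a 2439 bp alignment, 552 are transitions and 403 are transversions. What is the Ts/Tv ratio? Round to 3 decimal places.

R = 552/403 = 1.369727… ≈ 1.370 (to 3 d.p.).

1.370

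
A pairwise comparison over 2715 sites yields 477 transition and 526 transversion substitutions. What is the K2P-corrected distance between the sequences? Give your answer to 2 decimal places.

0.52

P = 477/2715 ≈ 0.175691 and Q = 526/2715 ≈ 0.193738.
Under the Kimura two-parameter model, d = −½ ln(1 − 2P − Q) − ¼ ln(1 − 2Q).
1 − 2P − Q = 0.45488, giving −½ ln(0.45488) = 0.393861.
1 − 2Q = 0.612524, giving −¼ ln(0.612524) = 0.122542.
d = 0.393861 + 0.122542 = 0.516403.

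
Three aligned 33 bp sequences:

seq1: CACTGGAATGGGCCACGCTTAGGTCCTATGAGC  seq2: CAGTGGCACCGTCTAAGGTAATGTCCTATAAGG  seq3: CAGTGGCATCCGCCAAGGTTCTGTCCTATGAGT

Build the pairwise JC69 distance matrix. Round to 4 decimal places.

d(seq1,seq2) = 0.4975, d(seq1,seq3) = 0.3390, d(seq2,seq3) = 0.2928

seq1–seq2: 12/33 sites differ → p ≈ 0.363636, d = −0.75 ln(1 − 0.484848) = 0.497470 ≈ 0.4975.
seq1–seq3: 9/33 sites differ → p ≈ 0.272727, d = −0.75 ln(1 − 0.363636) = 0.338988 ≈ 0.3390.
seq2–seq3: 8/33 sites differ → p ≈ 0.242424, d = −0.75 ln(1 − 0.323232) = 0.292820 ≈ 0.2928.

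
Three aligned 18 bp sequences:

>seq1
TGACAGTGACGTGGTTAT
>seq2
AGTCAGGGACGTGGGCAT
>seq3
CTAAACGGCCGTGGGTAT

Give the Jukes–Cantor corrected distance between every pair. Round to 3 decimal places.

seq1–seq2: 5/18 sites differ → p ≈ 0.277778, d = −0.75 ln(1 − 0.370371) = 0.346968 ≈ 0.347.
seq1–seq3: 7/18 sites differ → p ≈ 0.388889, d = −0.75 ln(1 − 0.518519) = 0.548166 ≈ 0.548.
seq2–seq3: 7/18 sites differ → p ≈ 0.388889, d = −0.75 ln(1 − 0.518519) = 0.548166 ≈ 0.548.

d(seq1,seq2) = 0.347, d(seq1,seq3) = 0.548, d(seq2,seq3) = 0.548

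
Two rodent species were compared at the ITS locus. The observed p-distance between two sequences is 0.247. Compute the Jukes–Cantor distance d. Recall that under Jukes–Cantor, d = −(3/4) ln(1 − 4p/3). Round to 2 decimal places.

0.30

d = −(3/4) ln(1 − 4p/3) = −0.75 ln(1 − 0.329333) = −0.75 ln(0.670667)
  = −0.75 × (-0.399483) = 0.299612 substitutions/site.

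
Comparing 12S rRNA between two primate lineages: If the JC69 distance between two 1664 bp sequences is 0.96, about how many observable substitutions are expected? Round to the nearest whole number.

Invert JC69: p = (3/4)(1 − e^(−4d/3)) = 0.75 × (1 − e^(-1.28)) = 0.75 × (1 − 0.278037) = 0.541472.
Expected differing sites = pL ≈ 0.541472 × 1664 = 901.009408 ≈ 901.

901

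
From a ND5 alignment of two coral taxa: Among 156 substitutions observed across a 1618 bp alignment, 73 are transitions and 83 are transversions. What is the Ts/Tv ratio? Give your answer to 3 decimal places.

R = 73/83 = 0.879518… ≈ 0.880 (to 3 d.p.).

0.880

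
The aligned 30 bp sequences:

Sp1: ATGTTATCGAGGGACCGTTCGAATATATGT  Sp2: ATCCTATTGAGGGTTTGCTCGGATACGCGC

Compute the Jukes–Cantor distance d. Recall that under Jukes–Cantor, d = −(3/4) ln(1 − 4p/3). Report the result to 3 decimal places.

0.572

The sequences differ at 12 of 30 sites, so p = 12/30 = 0.4.
d = −(3/4) ln(1 − 4p/3) = −0.75 ln(1 − 0.533333) = −0.75 ln(0.466667)
  = −0.75 × (-0.762139) = 0.571604 substitutions/site.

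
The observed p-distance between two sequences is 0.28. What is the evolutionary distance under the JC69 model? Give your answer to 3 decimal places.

d = −(3/4) ln(1 − 4p/3) = −0.75 ln(1 − 0.373333) = −0.75 ln(0.626667)
  = −0.75 × (-0.467340) = 0.350505 substitutions/site.

0.351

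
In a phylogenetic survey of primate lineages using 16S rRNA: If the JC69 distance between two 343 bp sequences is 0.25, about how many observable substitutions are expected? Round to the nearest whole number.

73

Invert JC69: p = (3/4)(1 − e^(−4d/3)) = 0.75 × (1 − e^(-0.333333)) = 0.75 × (1 − 0.716532) = 0.212601.
Expected differing sites = pL ≈ 0.212601 × 343 = 72.922143 ≈ 73.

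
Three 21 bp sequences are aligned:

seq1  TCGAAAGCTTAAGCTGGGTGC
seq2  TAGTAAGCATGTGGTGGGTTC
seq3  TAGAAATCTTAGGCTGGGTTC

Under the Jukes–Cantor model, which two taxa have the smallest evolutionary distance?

seq1 and seq3

seq1–seq2: 7/21 differ, p = 0.333, d = 0.441.
seq1–seq3: 4/21 differ, p = 0.190, d = 0.220.
seq2–seq3: 6/21 differ, p = 0.286, d = 0.360.
The smallest distance is between seq1 and seq3.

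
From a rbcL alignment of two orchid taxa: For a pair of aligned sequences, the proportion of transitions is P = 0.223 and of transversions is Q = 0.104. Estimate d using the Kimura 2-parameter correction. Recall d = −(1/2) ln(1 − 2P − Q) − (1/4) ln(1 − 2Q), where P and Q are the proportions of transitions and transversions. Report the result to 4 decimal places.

0.4576

Under the Kimura two-parameter model, d = −½ ln(1 − 2P − Q) − ¼ ln(1 − 2Q).
1 − 2P − Q = 0.45, giving −½ ln(0.45) = 0.399254.
1 − 2Q = 0.792, giving −¼ ln(0.792) = 0.058298.
d = 0.399254 + 0.058298 = 0.457552.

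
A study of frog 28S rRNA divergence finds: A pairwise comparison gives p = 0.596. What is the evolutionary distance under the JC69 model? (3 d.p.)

d = −(3/4) ln(1 − 4p/3) = −0.75 ln(1 − 0.794667) = −0.75 ln(0.205333)
  = −0.75 × (-1.583122) = 1.187342 substitutions/site.

1.187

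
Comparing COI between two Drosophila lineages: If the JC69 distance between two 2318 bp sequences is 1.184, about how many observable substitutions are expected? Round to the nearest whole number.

Invert JC69: p = (3/4)(1 − e^(−4d/3)) = 0.75 × (1 − e^(-1.578667)) = 0.75 × (1 − 0.206250) = 0.595313.
Expected differing sites = pL ≈ 0.595313 × 2318 = 1379.935534 ≈ 1380.

1380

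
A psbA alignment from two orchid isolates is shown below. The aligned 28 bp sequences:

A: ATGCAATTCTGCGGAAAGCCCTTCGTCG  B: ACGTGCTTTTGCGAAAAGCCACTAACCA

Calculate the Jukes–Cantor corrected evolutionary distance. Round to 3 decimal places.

0.635

The sequences differ at 12 of 28 sites, so p = 12/28 ≈ 0.428571.
d = −(3/4) ln(1 − 4p/3) = −0.75 ln(1 − 0.571428) = −0.75 ln(0.428572)
  = −0.75 × (-0.847297) = 0.635473 substitutions/site.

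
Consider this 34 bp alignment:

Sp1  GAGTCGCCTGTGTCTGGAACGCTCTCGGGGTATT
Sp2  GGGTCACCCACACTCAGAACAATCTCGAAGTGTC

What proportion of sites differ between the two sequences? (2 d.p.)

0.47

The sequences differ at 16 of 34 positions.
p = 16/34 = 0.470588… ≈ 0.47 (to 2 d.p.).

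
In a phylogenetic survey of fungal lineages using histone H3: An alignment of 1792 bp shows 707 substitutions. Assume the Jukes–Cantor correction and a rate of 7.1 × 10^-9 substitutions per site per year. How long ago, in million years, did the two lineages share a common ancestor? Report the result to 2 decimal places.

39.43

p = 707/1792 ≈ 0.394531.
d = −(3/4) ln(1 − 4p/3) = −0.75 ln(1 − 0.526041) = −0.75 ln(0.473959)
  = −0.75 × (-0.746634) = 0.559976 substitutions/site.
Under a molecular clock d = 2μt, so t = d/(2μ) = 0.559976 / (2 × 7.1 × 10^-9) = 39.43 million years.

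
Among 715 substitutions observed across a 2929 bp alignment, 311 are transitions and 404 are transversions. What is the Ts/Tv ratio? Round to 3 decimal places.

R = 311/404 = 0.769801… ≈ 0.770 (to 3 d.p.).

0.770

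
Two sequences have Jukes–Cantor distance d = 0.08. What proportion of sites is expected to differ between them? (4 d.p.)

p = (3/4)(1 − e^(−4d/3)) = 0.75 × (1 − e^(-0.106667)) = 0.75 × (1 − 0.898825) = 0.075881.

0.0759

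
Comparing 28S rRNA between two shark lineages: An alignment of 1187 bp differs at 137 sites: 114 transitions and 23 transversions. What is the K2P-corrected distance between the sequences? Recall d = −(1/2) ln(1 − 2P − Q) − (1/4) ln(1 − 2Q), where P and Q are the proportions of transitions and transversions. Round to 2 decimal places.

P = 114/1187 ≈ 0.09604 and Q = 23/1187 ≈ 0.019377.
Under the Kimura two-parameter model, d = −½ ln(1 − 2P − Q) − ¼ ln(1 − 2Q).
1 − 2P − Q = 0.788543, giving −½ ln(0.788543) = 0.118784.
1 − 2Q = 0.961246, giving −¼ ln(0.961246) = 0.009881.
d = 0.118784 + 0.009881 = 0.128665.

0.13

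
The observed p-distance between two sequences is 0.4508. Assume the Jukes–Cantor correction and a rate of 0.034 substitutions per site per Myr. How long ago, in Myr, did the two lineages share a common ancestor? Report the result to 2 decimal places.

d = −(3/4) ln(1 − 4p/3) = −0.75 ln(1 − 0.601067) = −0.75 ln(0.398933)
  = −0.75 × (-0.918962) = 0.689222 substitutions/site.
Under a molecular clock d = 2μt, so t = d/(2μ) = 0.689222 / (2 × 0.034) = 10.14 Myr.

10.14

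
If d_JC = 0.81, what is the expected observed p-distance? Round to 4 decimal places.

0.4953

p = (3/4)(1 − e^(−4d/3)) = 0.75 × (1 − e^(-1.08)) = 0.75 × (1 − 0.339596) = 0.495303.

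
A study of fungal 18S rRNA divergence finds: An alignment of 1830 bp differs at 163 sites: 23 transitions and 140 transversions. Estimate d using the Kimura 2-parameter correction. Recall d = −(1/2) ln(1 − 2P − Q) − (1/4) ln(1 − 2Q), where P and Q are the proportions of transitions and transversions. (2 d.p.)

P = 23/1830 ≈ 0.012568 and Q = 140/1830 ≈ 0.076503.
Under the Kimura two-parameter model, d = −½ ln(1 − 2P − Q) − ¼ ln(1 − 2Q).
1 − 2P − Q = 0.898361, giving −½ ln(0.898361) = 0.053592.
1 − 2Q = 0.846994, giving −¼ ln(0.846994) = 0.041515.
d = 0.053592 + 0.041515 = 0.095107.

0.10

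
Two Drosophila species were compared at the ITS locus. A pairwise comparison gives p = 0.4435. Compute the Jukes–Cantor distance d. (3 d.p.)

0.671

d = −(3/4) ln(1 − 4p/3) = −0.75 ln(1 − 0.591333) = −0.75 ln(0.408667)
  = −0.75 × (-0.894855) = 0.671141 substitutions/site.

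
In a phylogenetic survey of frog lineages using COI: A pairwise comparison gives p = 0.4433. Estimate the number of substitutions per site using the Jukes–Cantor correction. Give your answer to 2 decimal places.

d = −(3/4) ln(1 − 4p/3) = −0.75 ln(1 − 0.591067) = −0.75 ln(0.408933)
  = −0.75 × (-0.894204) = 0.670653 substitutions/site.

0.67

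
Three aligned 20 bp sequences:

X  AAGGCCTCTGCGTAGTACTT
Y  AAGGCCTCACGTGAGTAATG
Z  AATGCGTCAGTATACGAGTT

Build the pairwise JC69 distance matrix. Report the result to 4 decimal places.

X–Y: 7/20 sites differ → p = 0.35, d = −0.75 ln(1 − 0.466667) = 0.471457 ≈ 0.4715.
X–Z: 8/20 sites differ → p = 0.4, d = −0.75 ln(1 − 0.533333) = 0.571605 ≈ 0.5716.
Y–Z: 10/20 sites differ → p = 0.5, d = −0.75 ln(1 − 0.666667) = 0.823960 ≈ 0.8240.

d(X,Y) = 0.4715, d(X,Z) = 0.5716, d(Y,Z) = 0.8240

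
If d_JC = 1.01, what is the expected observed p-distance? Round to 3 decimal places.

0.555

p = (3/4)(1 − e^(−4d/3)) = 0.75 × (1 − e^(-1.346667)) = 0.75 × (1 − 0.260106) = 0.554921.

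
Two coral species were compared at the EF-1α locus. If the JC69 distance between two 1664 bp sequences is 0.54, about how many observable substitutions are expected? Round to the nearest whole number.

Invert JC69: p = (3/4)(1 − e^(−4d/3)) = 0.75 × (1 − e^(-0.72)) = 0.75 × (1 − 0.486752) = 0.384936.
Expected differing sites = pL ≈ 0.384936 × 1664 = 640.533504 ≈ 641.

641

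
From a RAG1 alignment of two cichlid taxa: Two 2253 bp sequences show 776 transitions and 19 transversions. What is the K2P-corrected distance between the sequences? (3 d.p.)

0.602

P = 776/2253 ≈ 0.34443 and Q = 19/2253 ≈ 0.008433.
Under the Kimura two-parameter model, d = −½ ln(1 − 2P − Q) − ¼ ln(1 − 2Q).
1 − 2P − Q = 0.302707, giving −½ ln(0.302707) = 0.597495.
1 − 2Q = 0.983134, giving −¼ ln(0.983134) = 0.004252.
d = 0.597495 + 0.004252 = 0.601747.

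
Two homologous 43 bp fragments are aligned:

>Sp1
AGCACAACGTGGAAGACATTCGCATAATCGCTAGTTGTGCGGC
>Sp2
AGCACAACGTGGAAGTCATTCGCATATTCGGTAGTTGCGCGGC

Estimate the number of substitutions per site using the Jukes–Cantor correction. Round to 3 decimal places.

The sequences differ at 4 of 43 sites (16, 27, 31, 38), so p = 4/43 ≈ 0.093023.
d = −(3/4) ln(1 − 4p/3) = −0.75 ln(1 − 0.124031) = −0.75 ln(0.875969)
  = −0.75 × (-0.132425) = 0.099319 substitutions/site.

0.099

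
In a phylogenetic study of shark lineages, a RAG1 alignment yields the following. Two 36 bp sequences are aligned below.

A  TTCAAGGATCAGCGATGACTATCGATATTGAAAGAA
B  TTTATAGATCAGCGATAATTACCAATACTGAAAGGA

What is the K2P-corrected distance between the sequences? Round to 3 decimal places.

0.334

Of 36 sites, 8 differences are transitions and 1 are transversions, so P = 8/36 ≈ 0.222222 and Q = 1/36 ≈ 0.027778.
Under the Kimura two-parameter model, d = −½ ln(1 − 2P − Q) − ¼ ln(1 − 2Q).
1 − 2P − Q = 0.527778, giving −½ ln(0.527778) = 0.319540.
1 − 2Q = 0.944444, giving −¼ ln(0.944444) = 0.014290.
d = 0.319540 + 0.014290 = 0.333830.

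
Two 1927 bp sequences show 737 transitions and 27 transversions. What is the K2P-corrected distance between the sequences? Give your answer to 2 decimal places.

P = 737/1927 ≈ 0.38246 and Q = 27/1927 ≈ 0.014011.
Under the Kimura two-parameter model, d = −½ ln(1 − 2P − Q) − ¼ ln(1 − 2Q).
1 − 2P − Q = 0.221069, giving −½ ln(0.221069) = 0.754640.
1 − 2Q = 0.971978, giving −¼ ln(0.971978) = 0.007106.
d = 0.754640 + 0.007106 = 0.761746.

0.76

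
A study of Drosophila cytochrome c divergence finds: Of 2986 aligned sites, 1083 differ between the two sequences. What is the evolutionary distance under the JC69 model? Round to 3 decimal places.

0.496

p = 1083/2986 ≈ 0.362693.
d = −(3/4) ln(1 − 4p/3) = −0.75 ln(1 − 0.483591) = −0.75 ln(0.516409)
  = −0.75 × (-0.660856) = 0.495642 substitutions/site.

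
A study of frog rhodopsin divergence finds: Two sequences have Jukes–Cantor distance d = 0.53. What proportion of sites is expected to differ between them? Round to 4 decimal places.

0.3800

p = (3/4)(1 − e^(−4d/3)) = 0.75 × (1 − e^(-0.706667)) = 0.75 × (1 − 0.493286) = 0.380036.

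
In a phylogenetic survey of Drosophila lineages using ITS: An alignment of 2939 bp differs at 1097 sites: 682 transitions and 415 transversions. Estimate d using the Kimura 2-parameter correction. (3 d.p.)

0.548

P = 682/2939 ≈ 0.232052 and Q = 415/2939 ≈ 0.141204.
Under the Kimura two-parameter model, d = −½ ln(1 − 2P − Q) − ¼ ln(1 − 2Q).
1 − 2P − Q = 0.394692, giving −½ ln(0.394692) = 0.464825.
1 − 2Q = 0.717592, giving −¼ ln(0.717592) = 0.082964.
d = 0.464825 + 0.082964 = 0.547789.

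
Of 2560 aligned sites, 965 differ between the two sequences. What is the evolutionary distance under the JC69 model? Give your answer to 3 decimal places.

0.524

p = 965/2560 ≈ 0.376953.
d = −(3/4) ln(1 − 4p/3) = −0.75 ln(1 − 0.502604) = −0.75 ln(0.497396)
  = −0.75 × (-0.698369) = 0.523777 substitutions/site.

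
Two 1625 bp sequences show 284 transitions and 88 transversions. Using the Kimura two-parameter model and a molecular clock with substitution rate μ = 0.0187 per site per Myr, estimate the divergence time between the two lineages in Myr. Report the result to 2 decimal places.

7.68

P = 284/1625 ≈ 0.174769 and Q = 88/1625 ≈ 0.054154.
Under the Kimura two-parameter model, d = −½ ln(1 − 2P − Q) − ¼ ln(1 − 2Q).
1 − 2P − Q = 0.596308, giving −½ ln(0.596308) = 0.258499.
1 − 2Q = 0.891692, giving −¼ ln(0.891692) = 0.028659.
d = 0.258499 + 0.028659 = 0.287158.
Under a molecular clock d = 2μt, so t = d/(2μ) = 0.287158 / (2 × 0.0187) = 7.68 Myr.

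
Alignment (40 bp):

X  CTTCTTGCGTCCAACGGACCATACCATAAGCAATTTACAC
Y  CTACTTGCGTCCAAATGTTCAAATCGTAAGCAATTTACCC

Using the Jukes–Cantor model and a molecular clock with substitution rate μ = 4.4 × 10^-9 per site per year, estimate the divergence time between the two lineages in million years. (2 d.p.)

30.40

The sequences differ at 9 of 40 sites (3, 15, 16, 18, 19, 22, 24, 26, 39), so p = 9/40 = 0.225.
d = −(3/4) ln(1 − 4p/3) = −0.75 ln(1 − 0.3) = −0.75 ln(0.7)
  = −0.75 × (-0.356675) = 0.267506 substitutions/site.
Under a molecular clock d = 2μt, so t = d/(2μ) = 0.267506 / (2 × 4.4 × 10^-9) = 30.40 million years.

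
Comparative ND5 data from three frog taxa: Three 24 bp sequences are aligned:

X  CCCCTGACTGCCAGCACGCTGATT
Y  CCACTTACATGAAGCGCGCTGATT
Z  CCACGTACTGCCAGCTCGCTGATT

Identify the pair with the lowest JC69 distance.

X–Y: 7/24 differ, p = 0.292, d = 0.369.
X–Z: 4/24 differ, p = 0.167, d = 0.188.
Y–Z: 6/24 differ, p = 0.250, d = 0.304.
The smallest distance is between X and Z.

X and Z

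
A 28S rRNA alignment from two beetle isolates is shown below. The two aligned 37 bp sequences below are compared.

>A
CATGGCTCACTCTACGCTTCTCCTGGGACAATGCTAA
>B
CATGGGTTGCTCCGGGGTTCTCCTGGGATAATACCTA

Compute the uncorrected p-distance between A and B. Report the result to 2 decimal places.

0.30

The sequences differ at 11 of 37 positions.
p = 11/37 = 0.297297… ≈ 0.30 (to 2 d.p.).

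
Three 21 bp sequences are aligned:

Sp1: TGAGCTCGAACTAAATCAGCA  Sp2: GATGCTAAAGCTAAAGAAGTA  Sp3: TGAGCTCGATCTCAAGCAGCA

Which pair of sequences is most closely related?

Sp1–Sp2: 9/21 differ, p = 0.429, d = 0.635.
Sp1–Sp3: 3/21 differ, p = 0.143, d = 0.158.
Sp2–Sp3: 9/21 differ, p = 0.429, d = 0.635.
The smallest distance is between Sp1 and Sp3.

Sp1 and Sp3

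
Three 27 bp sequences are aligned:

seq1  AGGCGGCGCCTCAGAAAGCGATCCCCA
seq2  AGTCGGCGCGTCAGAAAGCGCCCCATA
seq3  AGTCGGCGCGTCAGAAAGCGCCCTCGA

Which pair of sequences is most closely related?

seq1–seq2: 6/27 differ, p = 0.222, d = 0.264.
seq1–seq3: 6/27 differ, p = 0.222, d = 0.264.
seq2–seq3: 3/27 differ, p = 0.111, d = 0.120.
The smallest distance is between seq2 and seq3.

seq2 and seq3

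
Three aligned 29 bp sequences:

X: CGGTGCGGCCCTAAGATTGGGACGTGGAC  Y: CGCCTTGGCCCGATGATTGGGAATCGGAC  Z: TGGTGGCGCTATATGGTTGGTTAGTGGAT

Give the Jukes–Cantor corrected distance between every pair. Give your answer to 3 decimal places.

X–Y: 9/29 sites differ → p ≈ 0.310345, d = −0.75 ln(1 − 0.413793) = 0.400562 ≈ 0.401.
X–Z: 11/29 sites differ → p ≈ 0.37931, d = −0.75 ln(1 − 0.505747) = 0.528531 ≈ 0.529.
Y–Z: 15/29 sites differ → p ≈ 0.517241, d = −0.75 ln(1 − 0.689655) = 0.877553 ≈ 0.878.

d(X,Y) = 0.401, d(X,Z) = 0.529, d(Y,Z) = 0.878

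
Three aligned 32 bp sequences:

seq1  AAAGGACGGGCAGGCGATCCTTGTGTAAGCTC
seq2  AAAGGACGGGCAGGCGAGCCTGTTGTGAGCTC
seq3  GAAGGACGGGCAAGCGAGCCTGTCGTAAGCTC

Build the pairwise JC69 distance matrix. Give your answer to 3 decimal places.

seq1–seq2: 4/32 sites differ → p = 0.125, d = −0.75 ln(1 − 0.166667) = 0.136741 ≈ 0.137.
seq1–seq3: 6/32 sites differ → p = 0.1875, d = −0.75 ln(1 − 0.25) = 0.215762 ≈ 0.216.
seq2–seq3: 4/32 sites differ → p = 0.125, d = −0.75 ln(1 − 0.166667) = 0.136741 ≈ 0.137.

d(seq1,seq2) = 0.137, d(seq1,seq3) = 0.216, d(seq2,seq3) = 0.137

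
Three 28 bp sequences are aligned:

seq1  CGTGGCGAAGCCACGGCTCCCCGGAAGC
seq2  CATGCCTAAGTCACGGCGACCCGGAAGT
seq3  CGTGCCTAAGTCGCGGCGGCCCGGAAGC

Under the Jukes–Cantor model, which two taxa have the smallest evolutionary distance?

seq1–seq2: 7/28 differ, p = 0.250, d = 0.304.
seq1–seq3: 6/28 differ, p = 0.214, d = 0.252.
seq2–seq3: 4/28 differ, p = 0.143, d = 0.158.
The smallest distance is between seq2 and seq3.

seq2 and seq3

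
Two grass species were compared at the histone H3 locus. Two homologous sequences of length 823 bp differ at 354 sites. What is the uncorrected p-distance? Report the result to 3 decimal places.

0.430

p = 354/823 = 0.430133… ≈ 0.430 (to 3 d.p.).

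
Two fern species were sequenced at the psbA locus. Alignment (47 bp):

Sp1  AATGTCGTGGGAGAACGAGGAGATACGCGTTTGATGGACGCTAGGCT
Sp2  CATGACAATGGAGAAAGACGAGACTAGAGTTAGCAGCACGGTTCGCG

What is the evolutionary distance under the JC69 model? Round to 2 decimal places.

0.58

The sequences differ at 19 of 47 sites, so p = 19/47 ≈ 0.404255.
d = −(3/4) ln(1 − 4p/3) = −0.75 ln(1 − 0.539007) = −0.75 ln(0.460993)
  = −0.75 × (-0.774372) = 0.580779 substitutions/site.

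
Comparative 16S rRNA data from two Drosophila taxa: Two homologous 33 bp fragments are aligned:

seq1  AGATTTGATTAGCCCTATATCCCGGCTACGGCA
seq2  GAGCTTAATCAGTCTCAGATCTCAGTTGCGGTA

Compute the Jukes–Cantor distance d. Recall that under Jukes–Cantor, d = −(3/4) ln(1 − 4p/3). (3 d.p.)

0.699

The sequences differ at 15 of 33 sites, so p = 15/33 ≈ 0.454545.
d = −(3/4) ln(1 − 4p/3) = −0.75 ln(1 − 0.60606) = −0.75 ln(0.39394)
  = −0.75 × (-0.931557) = 0.698668 substitutions/site.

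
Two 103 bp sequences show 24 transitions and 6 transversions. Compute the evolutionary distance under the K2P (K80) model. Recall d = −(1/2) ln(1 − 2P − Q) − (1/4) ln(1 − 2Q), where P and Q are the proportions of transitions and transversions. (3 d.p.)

P = 24/103 ≈ 0.23301 and Q = 6/103 ≈ 0.058252.
Under the Kimura two-parameter model, d = −½ ln(1 − 2P − Q) − ¼ ln(1 − 2Q).
1 − 2P − Q = 0.475728, giving −½ ln(0.475728) = 0.371455.
1 − 2Q = 0.883496, giving −¼ ln(0.883496) = 0.030967.
d = 0.371455 + 0.030967 = 0.402422.

0.402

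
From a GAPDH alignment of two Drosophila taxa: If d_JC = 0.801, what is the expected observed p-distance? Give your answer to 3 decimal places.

0.492

p = (3/4)(1 − e^(−4d/3)) = 0.75 × (1 − e^(-1.068)) = 0.75 × (1 − 0.343695) = 0.492229.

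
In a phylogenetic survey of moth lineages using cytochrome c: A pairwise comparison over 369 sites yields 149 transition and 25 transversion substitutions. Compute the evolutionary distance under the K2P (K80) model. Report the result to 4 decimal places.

P = 149/369 ≈ 0.403794 and Q = 25/369 ≈ 0.067751.
Under the Kimura two-parameter model, d = −½ ln(1 − 2P − Q) − ¼ ln(1 − 2Q).
1 − 2P − Q = 0.124661, giving −½ ln(0.124661) = 1.041079.
1 − 2Q = 0.864498, giving −¼ ln(0.864498) = 0.036402.
d = 1.041079 + 0.036402 = 1.077481.

1.0775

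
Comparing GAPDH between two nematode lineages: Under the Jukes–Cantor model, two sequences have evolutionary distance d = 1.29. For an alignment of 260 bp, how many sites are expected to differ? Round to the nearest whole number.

Invert JC69: p = (3/4)(1 − e^(−4d/3)) = 0.75 × (1 − e^(-1.72)) = 0.75 × (1 − 0.179066) = 0.615701.
Expected differing sites = pL ≈ 0.615701 × 260 = 160.08226 ≈ 160.

160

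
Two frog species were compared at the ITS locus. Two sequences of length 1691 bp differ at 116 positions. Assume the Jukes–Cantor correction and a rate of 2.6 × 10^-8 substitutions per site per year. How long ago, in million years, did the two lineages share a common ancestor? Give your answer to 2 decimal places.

1.38

p = 116/1691 ≈ 0.068598.
d = −(3/4) ln(1 − 4p/3) = −0.75 ln(1 − 0.091464) = −0.75 ln(0.908536)
  = −0.75 × (-0.095921) = 0.071941 substitutions/site.
Under a molecular clock d = 2μt, so t = d/(2μ) = 0.071941 / (2 × 2.6 × 10^-8) = 1.38 million years.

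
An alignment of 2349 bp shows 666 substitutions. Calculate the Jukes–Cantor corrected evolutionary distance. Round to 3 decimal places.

p = 666/2349 ≈ 0.283525.
d = −(3/4) ln(1 − 4p/3) = −0.75 ln(1 − 0.378033) = −0.75 ln(0.621967)
  = −0.75 × (-0.474868) = 0.356151 substitutions/site.

0.356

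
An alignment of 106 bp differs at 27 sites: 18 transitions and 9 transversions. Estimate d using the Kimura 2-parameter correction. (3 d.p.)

P = 18/106 ≈ 0.169811 and Q = 9/106 ≈ 0.084906.
Under the Kimura two-parameter model, d = −½ ln(1 − 2P − Q) − ¼ ln(1 − 2Q).
1 − 2P − Q = 0.575472, giving −½ ln(0.575472) = 0.276282.
1 − 2Q = 0.830188, giving −¼ ln(0.830188) = 0.046526.
d = 0.276282 + 0.046526 = 0.322808.

0.323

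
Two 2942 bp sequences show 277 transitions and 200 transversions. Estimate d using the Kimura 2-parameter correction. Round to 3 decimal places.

0.185

P = 277/2942 ≈ 0.094154 and Q = 200/2942 ≈ 0.067981.
Under the Kimura two-parameter model, d = −½ ln(1 − 2P − Q) − ¼ ln(1 − 2Q).
1 − 2P − Q = 0.743711, giving −½ ln(0.743711) = 0.148051.
1 − 2Q = 0.864038, giving −¼ ln(0.864038) = 0.036535.
d = 0.148051 + 0.036535 = 0.184586.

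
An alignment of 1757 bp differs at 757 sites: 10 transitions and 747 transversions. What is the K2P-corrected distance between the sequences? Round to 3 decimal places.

P = 10/1757 ≈ 0.005692 and Q = 747/1757 ≈ 0.425157.
Under the Kimura two-parameter model, d = −½ ln(1 − 2P − Q) − ¼ ln(1 − 2Q).
1 − 2P − Q = 0.563459, giving −½ ln(0.563459) = 0.286830.
1 − 2Q = 0.149686, giving −¼ ln(0.149686) = 0.474804.
d = 0.286830 + 0.474804 = 0.761634.

0.762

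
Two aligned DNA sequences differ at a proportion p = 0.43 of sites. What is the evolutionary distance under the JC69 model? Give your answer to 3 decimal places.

d = −(3/4) ln(1 − 4p/3) = −0.75 ln(1 − 0.573333) = −0.75 ln(0.426667)
  = −0.75 × (-0.851751) = 0.638813 substitutions/site.

0.639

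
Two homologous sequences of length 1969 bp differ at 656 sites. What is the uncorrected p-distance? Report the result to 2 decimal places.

0.33

p = 656/1969 = 0.333164… ≈ 0.33 (to 2 d.p.).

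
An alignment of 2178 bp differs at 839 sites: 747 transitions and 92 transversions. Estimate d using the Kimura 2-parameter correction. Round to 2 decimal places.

0.67

P = 747/2178 ≈ 0.342975 and Q = 92/2178 ≈ 0.042241.
Under the Kimura two-parameter model, d = −½ ln(1 − 2P − Q) − ¼ ln(1 − 2Q).
1 − 2P − Q = 0.271809, giving −½ ln(0.271809) = 0.651328.
1 − 2Q = 0.915518, giving −¼ ln(0.915518) = 0.022066.
d = 0.651328 + 0.022066 = 0.673394.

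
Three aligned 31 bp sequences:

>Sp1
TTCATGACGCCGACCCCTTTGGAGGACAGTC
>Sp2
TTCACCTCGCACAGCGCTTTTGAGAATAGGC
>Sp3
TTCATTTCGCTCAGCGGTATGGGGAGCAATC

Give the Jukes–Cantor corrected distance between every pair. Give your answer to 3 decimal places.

Sp1–Sp2: 11/31 sites differ → p ≈ 0.354839, d = −0.75 ln(1 − 0.473119) = 0.480585 ≈ 0.481.
Sp1–Sp3: 12/31 sites differ → p ≈ 0.387097, d = −0.75 ln(1 − 0.516129) = 0.544453 ≈ 0.544.
Sp2–Sp3: 11/31 sites differ → p ≈ 0.354839, d = −0.75 ln(1 − 0.473119) = 0.480585 ≈ 0.481.

d(Sp1,Sp2) = 0.481, d(Sp1,Sp3) = 0.544, d(Sp2,Sp3) = 0.481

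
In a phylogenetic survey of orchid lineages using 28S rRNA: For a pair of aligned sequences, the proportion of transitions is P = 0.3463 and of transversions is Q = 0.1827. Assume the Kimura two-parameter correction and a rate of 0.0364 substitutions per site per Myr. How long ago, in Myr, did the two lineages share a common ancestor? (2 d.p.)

Under the Kimura two-parameter model, d = −½ ln(1 − 2P − Q) − ¼ ln(1 − 2Q).
1 − 2P − Q = 0.1247, giving −½ ln(0.1247) = 1.040922.
1 − 2Q = 0.6346, giving −¼ ln(0.6346) = 0.113690.
d = 1.040922 + 0.113690 = 1.154612.
Under a molecular clock d = 2μt, so t = d/(2μ) = 1.154612 / (2 × 0.0364) = 15.86 Myr.

15.86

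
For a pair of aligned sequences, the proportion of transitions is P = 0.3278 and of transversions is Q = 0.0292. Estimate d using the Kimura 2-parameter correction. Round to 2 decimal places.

Under the Kimura two-parameter model, d = −½ ln(1 − 2P − Q) − ¼ ln(1 − 2Q).
1 − 2P − Q = 0.3152, giving −½ ln(0.3152) = 0.577274.
1 − 2Q = 0.9416, giving −¼ ln(0.9416) = 0.015044.
d = 0.577274 + 0.015044 = 0.592318.

0.59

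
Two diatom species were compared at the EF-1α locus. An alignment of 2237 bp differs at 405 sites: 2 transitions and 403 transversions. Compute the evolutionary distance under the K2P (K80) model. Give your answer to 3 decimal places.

P = 2/2237 ≈ 0.000894 and Q = 403/2237 ≈ 0.180152.
Under the Kimura two-parameter model, d = −½ ln(1 − 2P − Q) − ¼ ln(1 − 2Q).
1 − 2P − Q = 0.81806, giving −½ ln(0.81806) = 0.100410.
1 − 2Q = 0.639696, giving −¼ ln(0.639696) = 0.111691.
d = 0.100410 + 0.111691 = 0.212101.

0.212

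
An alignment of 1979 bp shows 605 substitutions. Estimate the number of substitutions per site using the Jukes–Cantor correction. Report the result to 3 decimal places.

p = 605/1979 ≈ 0.30571.
d = −(3/4) ln(1 − 4p/3) = −0.75 ln(1 − 0.407613) = −0.75 ln(0.592387)
  = −0.75 × (-0.523595) = 0.392696 substitutions/site.

0.393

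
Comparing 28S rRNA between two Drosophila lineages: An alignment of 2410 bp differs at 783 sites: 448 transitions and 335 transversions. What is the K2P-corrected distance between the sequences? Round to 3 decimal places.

0.439

P = 448/2410 ≈ 0.185892 and Q = 335/2410 ≈ 0.139004.
Under the Kimura two-parameter model, d = −½ ln(1 − 2P − Q) − ¼ ln(1 − 2Q).
1 − 2P − Q = 0.489212, giving −½ ln(0.489212) = 0.357480.
1 − 2Q = 0.721992, giving −¼ ln(0.721992) = 0.081435.
d = 0.357480 + 0.081435 = 0.438915.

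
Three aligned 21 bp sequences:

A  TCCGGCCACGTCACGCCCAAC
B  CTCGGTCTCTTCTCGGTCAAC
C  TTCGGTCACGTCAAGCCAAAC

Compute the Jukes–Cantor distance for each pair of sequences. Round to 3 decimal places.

d(A,B) = 0.532, d(A,C) = 0.220, d(B,C) = 0.532

A–B: 8/21 sites differ → p ≈ 0.380952, d = −0.75 ln(1 − 0.507936) = 0.531860 ≈ 0.532.
A–C: 4/21 sites differ → p ≈ 0.190476, d = −0.75 ln(1 − 0.253968) = 0.219740 ≈ 0.220.
B–C: 8/21 sites differ → p ≈ 0.380952, d = −0.75 ln(1 − 0.507936) = 0.531860 ≈ 0.532.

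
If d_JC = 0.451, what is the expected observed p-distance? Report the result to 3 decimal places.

p = (3/4)(1 − e^(−4d/3)) = 0.75 × (1 − e^(-0.601333)) = 0.75 × (1 − 0.548081) = 0.338939.

0.339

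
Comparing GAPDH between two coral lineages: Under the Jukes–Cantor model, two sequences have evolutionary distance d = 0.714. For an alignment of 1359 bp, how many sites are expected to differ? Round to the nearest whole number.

626

Invert JC69: p = (3/4)(1 − e^(−4d/3)) = 0.75 × (1 − e^(-0.952)) = 0.75 × (1 − 0.385968) = 0.460524.
Expected differing sites = pL ≈ 0.460524 × 1359 = 625.852116 ≈ 626.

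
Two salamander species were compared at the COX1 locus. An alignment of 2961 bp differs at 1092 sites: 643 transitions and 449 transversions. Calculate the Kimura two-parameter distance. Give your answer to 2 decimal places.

0.53

P = 643/2961 ≈ 0.217156 and Q = 449/2961 ≈ 0.151638.
Under the Kimura two-parameter model, d = −½ ln(1 − 2P − Q) − ¼ ln(1 − 2Q).
1 − 2P − Q = 0.41405, giving −½ ln(0.41405) = 0.440884.
1 − 2Q = 0.696724, giving −¼ ln(0.696724) = 0.090341.
d = 0.440884 + 0.090341 = 0.531225.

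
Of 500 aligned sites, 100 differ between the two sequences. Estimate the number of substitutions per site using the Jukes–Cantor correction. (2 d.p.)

0.23

p = 100/500 = 0.2.
d = −(3/4) ln(1 − 4p/3) = −0.75 ln(1 − 0.266667) = −0.75 ln(0.733333)
  = −0.75 × (-0.310155) = 0.232616 substitutions/site.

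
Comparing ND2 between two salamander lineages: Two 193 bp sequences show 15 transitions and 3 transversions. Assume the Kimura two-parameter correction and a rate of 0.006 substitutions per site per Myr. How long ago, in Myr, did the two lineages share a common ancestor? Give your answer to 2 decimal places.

P = 15/193 ≈ 0.07772 and Q = 3/193 ≈ 0.015544.
Under the Kimura two-parameter model, d = −½ ln(1 − 2P − Q) − ¼ ln(1 − 2Q).
1 − 2P − Q = 0.829016, giving −½ ln(0.829016) = 0.093758.
1 − 2Q = 0.968912, giving −¼ ln(0.968912) = 0.007895.
d = 0.093758 + 0.007895 = 0.101653.
Under a molecular clock d = 2μt, so t = d/(2μ) = 0.101653 / (2 × 0.006) = 8.47 Myr.

8.47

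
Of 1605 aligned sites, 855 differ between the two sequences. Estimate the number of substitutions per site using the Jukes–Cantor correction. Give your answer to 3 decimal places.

0.929

p = 855/1605 ≈ 0.53271.
d = −(3/4) ln(1 − 4p/3) = −0.75 ln(1 − 0.71028) = −0.75 ln(0.28972)
  = −0.75 × (-1.238840) = 0.929130 substitutions/site.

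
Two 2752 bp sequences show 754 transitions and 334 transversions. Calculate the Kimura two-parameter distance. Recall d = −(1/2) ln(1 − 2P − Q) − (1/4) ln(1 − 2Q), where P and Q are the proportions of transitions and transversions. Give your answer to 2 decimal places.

P = 754/2752 ≈ 0.273983 and Q = 334/2752 ≈ 0.121366.
Under the Kimura two-parameter model, d = −½ ln(1 − 2P − Q) − ¼ ln(1 − 2Q).
1 − 2P − Q = 0.330668, giving −½ ln(0.330668) = 0.553320.
1 − 2Q = 0.757268, giving −¼ ln(0.757268) = 0.069510.
d = 0.553320 + 0.069510 = 0.622830.

0.62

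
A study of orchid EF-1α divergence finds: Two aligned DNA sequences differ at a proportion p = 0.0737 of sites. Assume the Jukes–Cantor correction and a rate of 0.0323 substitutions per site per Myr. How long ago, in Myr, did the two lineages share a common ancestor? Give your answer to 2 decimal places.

1.20

d = −(3/4) ln(1 − 4p/3) = −0.75 ln(1 − 0.098267) = −0.75 ln(0.901733)
  = −0.75 × (-0.103437) = 0.077578 substitutions/site.
Under a molecular clock d = 2μt, so t = d/(2μ) = 0.077578 / (2 × 0.0323) = 1.20 Myr.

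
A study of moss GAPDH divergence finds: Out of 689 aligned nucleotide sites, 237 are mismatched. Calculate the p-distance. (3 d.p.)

0.344

p = 237/689 = 0.343976… ≈ 0.344 (to 3 d.p.).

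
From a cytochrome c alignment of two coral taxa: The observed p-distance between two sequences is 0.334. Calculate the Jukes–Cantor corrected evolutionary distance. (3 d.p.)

d = −(3/4) ln(1 − 4p/3) = −0.75 ln(1 − 0.445333) = −0.75 ln(0.554667)
  = −0.75 × (-0.589387) = 0.442040 substitutions/site.

0.442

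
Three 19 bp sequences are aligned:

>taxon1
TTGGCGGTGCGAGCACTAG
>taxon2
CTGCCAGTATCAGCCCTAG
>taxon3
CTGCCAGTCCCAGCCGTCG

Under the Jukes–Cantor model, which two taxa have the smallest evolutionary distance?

taxon2 and taxon3

taxon1–taxon2: 7/19 differ, p = 0.368, d = 0.507.
taxon1–taxon3: 8/19 differ, p = 0.421, d = 0.618.
taxon2–taxon3: 4/19 differ, p = 0.211, d = 0.247.
The smallest distance is between taxon2 and taxon3.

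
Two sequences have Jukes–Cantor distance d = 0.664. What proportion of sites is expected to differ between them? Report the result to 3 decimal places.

0.441

p = (3/4)(1 − e^(−4d/3)) = 0.75 × (1 − e^(-0.885333)) = 0.75 × (1 − 0.412577) = 0.440567.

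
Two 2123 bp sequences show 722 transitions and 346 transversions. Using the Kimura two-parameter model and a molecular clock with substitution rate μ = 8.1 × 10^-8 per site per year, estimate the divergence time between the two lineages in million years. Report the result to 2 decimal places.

P = 722/2123 ≈ 0.340085 and Q = 346/2123 ≈ 0.162977.
Under the Kimura two-parameter model, d = −½ ln(1 − 2P − Q) − ¼ ln(1 − 2Q).
1 − 2P − Q = 0.156853, giving −½ ln(0.156853) = 0.926223.
1 − 2Q = 0.674046, giving −¼ ln(0.674046) = 0.098614.
d = 0.926223 + 0.098614 = 1.024837.
Under a molecular clock d = 2μt, so t = d/(2μ) = 1.024837 / (2 × 8.1 × 10^-8) = 6.33 million years.

6.33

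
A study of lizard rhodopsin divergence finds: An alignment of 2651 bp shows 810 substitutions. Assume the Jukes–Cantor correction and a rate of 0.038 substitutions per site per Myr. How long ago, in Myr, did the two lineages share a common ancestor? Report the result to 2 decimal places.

p = 810/2651 ≈ 0.305545.
d = −(3/4) ln(1 − 4p/3) = −0.75 ln(1 − 0.407393) = −0.75 ln(0.592607)
  = −0.75 × (-0.523224) = 0.392418 substitutions/site.
Under a molecular clock d = 2μt, so t = d/(2μ) = 0.392418 / (2 × 0.038) = 5.16 Myr.

5.16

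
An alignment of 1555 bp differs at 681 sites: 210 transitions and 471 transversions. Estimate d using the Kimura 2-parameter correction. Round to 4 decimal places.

0.6582

P = 210/1555 ≈ 0.135048 and Q = 471/1555 ≈ 0.302894.
Under the Kimura two-parameter model, d = −½ ln(1 − 2P − Q) − ¼ ln(1 − 2Q).
1 − 2P − Q = 0.42701, giving −½ ln(0.42701) = 0.425474.
1 − 2Q = 0.394212, giving −¼ ln(0.394212) = 0.232717.
d = 0.425474 + 0.232717 = 0.658191.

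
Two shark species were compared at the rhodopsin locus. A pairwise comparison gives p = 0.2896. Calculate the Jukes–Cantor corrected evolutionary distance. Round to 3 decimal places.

0.366

d = −(3/4) ln(1 − 4p/3) = −0.75 ln(1 − 0.386133) = −0.75 ln(0.613867)
  = −0.75 × (-0.487977) = 0.365983 substitutions/site.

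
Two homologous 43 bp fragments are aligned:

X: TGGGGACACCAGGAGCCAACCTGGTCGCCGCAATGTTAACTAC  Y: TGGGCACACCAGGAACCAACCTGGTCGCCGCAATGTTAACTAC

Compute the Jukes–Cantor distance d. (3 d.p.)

0.048

The sequences differ at 2 of 43 sites (5, 15), so p = 2/43 ≈ 0.046512.
d = −(3/4) ln(1 − 4p/3) = −0.75 ln(1 − 0.062016) = −0.75 ln(0.937984)
  = −0.75 × (-0.064022) = 0.048017 substitutions/site.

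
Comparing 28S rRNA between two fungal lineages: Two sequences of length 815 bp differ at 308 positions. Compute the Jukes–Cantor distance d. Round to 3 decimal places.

p = 308/815 ≈ 0.377914.
d = −(3/4) ln(1 − 4p/3) = −0.75 ln(1 − 0.503885) = −0.75 ln(0.496115)
  = −0.75 × (-0.700948) = 0.525711 substitutions/site.

0.526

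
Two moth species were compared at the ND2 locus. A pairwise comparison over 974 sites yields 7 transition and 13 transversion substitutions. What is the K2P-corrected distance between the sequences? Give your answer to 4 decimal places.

P = 7/974 ≈ 0.007187 and Q = 13/974 ≈ 0.013347.
Under the Kimura two-parameter model, d = −½ ln(1 − 2P − Q) − ¼ ln(1 − 2Q).
1 − 2P − Q = 0.972279, giving −½ ln(0.972279) = 0.014056.
1 − 2Q = 0.973306, giving −¼ ln(0.973306) = 0.006764.
d = 0.014056 + 0.006764 = 0.020820.

0.0208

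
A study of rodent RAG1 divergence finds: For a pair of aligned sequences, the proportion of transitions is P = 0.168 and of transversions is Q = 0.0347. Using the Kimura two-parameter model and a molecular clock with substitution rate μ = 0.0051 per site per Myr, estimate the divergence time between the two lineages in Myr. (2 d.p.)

Under the Kimura two-parameter model, d = −½ ln(1 − 2P − Q) − ¼ ln(1 − 2Q).
1 − 2P − Q = 0.6293, giving −½ ln(0.6293) = 0.231574.
1 − 2Q = 0.9306, giving −¼ ln(0.9306) = 0.017981.
d = 0.231574 + 0.017981 = 0.249555.
Under a molecular clock d = 2μt, so t = d/(2μ) = 0.249555 / (2 × 0.0051) = 24.47 Myr.

24.47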